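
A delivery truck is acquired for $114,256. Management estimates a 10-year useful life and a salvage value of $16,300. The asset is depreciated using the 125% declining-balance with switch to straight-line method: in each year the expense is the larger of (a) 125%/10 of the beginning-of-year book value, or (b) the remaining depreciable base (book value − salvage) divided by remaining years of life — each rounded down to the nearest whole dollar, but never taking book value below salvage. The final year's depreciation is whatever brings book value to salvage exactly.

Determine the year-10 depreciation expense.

$8,446

Depreciable base = $114,256 − $16,300 = $97,956.
Year 1: DB = ⌊$114,256 × 125%/10⌋ = $14,282; SL = ⌊$97,956/10⌋ = $9,795 → take DB $14,282. Book value $99,974.
Year 2: DB = ⌊$99,974 × 125%/10⌋ = $12,496; SL = ⌊$83,674/9⌋ = $9,297 → take DB $12,496. Book value $87,478.
Year 3: DB = ⌊$87,478 × 125%/10⌋ = $10,934; SL = ⌊$71,178/8⌋ = $8,897 → take DB $10,934. Book value $76,544.
Year 4: DB = ⌊$76,544 × 125%/10⌋ = $9,568; SL = ⌊$60,244/7⌋ = $8,606 → take DB $9,568. Book value $66,976.
Year 5: DB = ⌊$66,976 × 125%/10⌋ = $8,372; SL = ⌊$50,676/6⌋ = $8,446 → take SL $8,446. Book value $58,530.
Year 6: DB = ⌊$58,530 × 125%/10⌋ = $7,316; SL = ⌊$42,230/5⌋ = $8,446 → take SL $8,446. Book value $50,084.
Year 7: DB = ⌊$50,084 × 125%/10⌋ = $6,260; SL = ⌊$33,784/4⌋ = $8,446 → take SL $8,446. Book value $41,638.
Year 8: DB = ⌊$41,638 × 125%/10⌋ = $5,204; SL = ⌊$25,338/3⌋ = $8,446 → take SL $8,446. Book value $33,192.
Year 9: DB = ⌊$33,192 × 125%/10⌋ = $4,149; SL = ⌊$16,892/2⌋ = $8,446 → take SL $8,446. Book value $24,746.
Year 10 (final): $24,746 − $16,300 = $8,446. Book value $16,300.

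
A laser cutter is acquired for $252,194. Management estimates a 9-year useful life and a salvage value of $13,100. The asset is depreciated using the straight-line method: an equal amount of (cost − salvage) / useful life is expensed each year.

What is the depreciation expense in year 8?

$26,566

Depreciable base = $252,194 − $13,100 = $239,094.
Annual expense = $239,094 / 9 = $26,566.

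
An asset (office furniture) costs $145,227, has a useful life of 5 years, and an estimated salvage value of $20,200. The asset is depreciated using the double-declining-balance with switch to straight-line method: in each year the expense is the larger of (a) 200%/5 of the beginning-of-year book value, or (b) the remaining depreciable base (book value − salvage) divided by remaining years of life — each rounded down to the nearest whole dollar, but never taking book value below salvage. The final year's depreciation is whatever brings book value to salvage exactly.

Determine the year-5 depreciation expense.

Depreciable base = $145,227 − $20,200 = $125,027.
Year 1: DB = ⌊$145,227 × 200%/5⌋ = $58,090; SL = ⌊$125,027/5⌋ = $25,005 → take DB $58,090. Book value $87,137.
Year 2: DB = ⌊$87,137 × 200%/5⌋ = $34,854; SL = ⌊$66,937/4⌋ = $16,734 → take DB $34,854. Book value $52,283.
Year 3: DB = ⌊$52,283 × 200%/5⌋ = $20,913; SL = ⌊$32,083/3⌋ = $10,694 → take DB $20,913. Book value $31,370.
Year 4: DB = ⌊$31,370 × 200%/5⌋ = $12,548; SL = ⌊$11,170/2⌋ = $5,585 → take DB $12,548, capped at $11,170. Book value $20,200.
Year 5 (final): $20,200 − $20,200 = $0. Book value $20,200.

$0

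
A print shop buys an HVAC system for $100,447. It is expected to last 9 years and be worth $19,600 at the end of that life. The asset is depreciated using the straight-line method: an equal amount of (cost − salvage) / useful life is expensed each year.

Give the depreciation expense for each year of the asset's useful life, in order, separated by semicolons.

$8,983; $8,983; $8,983; $8,983; $8,983; $8,983; $8,983; $8,983; $8,983

Depreciable base = $100,447 − $19,600 = $80,847.
Annual expense = $80,847 / 9 = $8,983.
End of year 1: book value $91,464.
End of year 2: book value $82,481.
End of year 3: book value $73,498.
End of year 4: book value $64,515.
End of year 5: book value $55,532.
End of year 6: book value $46,549.
End of year 7: book value $37,566.
End of year 8: book value $28,583.
End of year 9: book value $19,600.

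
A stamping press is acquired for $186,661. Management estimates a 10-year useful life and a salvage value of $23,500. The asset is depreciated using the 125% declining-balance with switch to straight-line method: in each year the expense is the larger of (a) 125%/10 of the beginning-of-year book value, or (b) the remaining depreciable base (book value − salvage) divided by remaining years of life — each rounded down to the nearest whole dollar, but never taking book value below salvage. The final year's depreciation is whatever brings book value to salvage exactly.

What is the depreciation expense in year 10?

Depreciable base = $186,661 − $23,500 = $163,161.
Year 1: DB = ⌊$186,661 × 125%/10⌋ = $23,332; SL = ⌊$163,161/10⌋ = $16,316 → take DB $23,332. Book value $163,329.
Year 2: DB = ⌊$163,329 × 125%/10⌋ = $20,416; SL = ⌊$139,829/9⌋ = $15,536 → take DB $20,416. Book value $142,913.
Year 3: DB = ⌊$142,913 × 125%/10⌋ = $17,864; SL = ⌊$119,413/8⌋ = $14,926 → take DB $17,864. Book value $125,049.
Year 4: DB = ⌊$125,049 × 125%/10⌋ = $15,631; SL = ⌊$101,549/7⌋ = $14,507 → take DB $15,631. Book value $109,418.
Year 5: DB = ⌊$109,418 × 125%/10⌋ = $13,677; SL = ⌊$85,918/6⌋ = $14,319 → take SL $14,319. Book value $95,099.
Year 6: DB = ⌊$95,099 × 125%/10⌋ = $11,887; SL = ⌊$71,599/5⌋ = $14,319 → take SL $14,319. Book value $80,780.
Year 7: DB = ⌊$80,780 × 125%/10⌋ = $10,097; SL = ⌊$57,280/4⌋ = $14,320 → take SL $14,320. Book value $66,460.
Year 8: DB = ⌊$66,460 × 125%/10⌋ = $8,307; SL = ⌊$42,960/3⌋ = $14,320 → take SL $14,320. Book value $52,140.
Year 9: DB = ⌊$52,140 × 125%/10⌋ = $6,517; SL = ⌊$28,640/2⌋ = $14,320 → take SL $14,320. Book value $37,820.
Year 10 (final): $37,820 − $23,500 = $14,320. Book value $23,500.

$14,320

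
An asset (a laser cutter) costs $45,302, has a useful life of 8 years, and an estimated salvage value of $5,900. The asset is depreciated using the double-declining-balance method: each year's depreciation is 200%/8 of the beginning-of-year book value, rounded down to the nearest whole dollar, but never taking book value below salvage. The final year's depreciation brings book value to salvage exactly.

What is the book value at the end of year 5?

$10,752

Depreciable base = $45,302 − $5,900 = $39,402.
Year 1: ⌊$45,302 × 200%/8⌋ = $11,325. Book value $33,977.
Year 2: ⌊$33,977 × 200%/8⌋ = $8,494. Book value $25,483.
Year 3: ⌊$25,483 × 200%/8⌋ = $6,370. Book value $19,113.
Year 4: ⌊$19,113 × 200%/8⌋ = $4,778. Book value $14,335.
Year 5: ⌊$14,335 × 200%/8⌋ = $3,583. Book value $10,752.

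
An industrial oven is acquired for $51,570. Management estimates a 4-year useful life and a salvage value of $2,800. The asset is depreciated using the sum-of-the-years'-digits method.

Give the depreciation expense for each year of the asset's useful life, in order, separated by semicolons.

Depreciable base = $51,570 − $2,800 = $48,770.
Sum of the years' digits = 4+3+2+1 = 10.
Year 1: $48,770 × 4/10 = $19,508. Book value $32,062.
Year 2: $48,770 × 3/10 = $14,631. Book value $17,431.
Year 3: $48,770 × 2/10 = $9,754. Book value $7,677.
Year 4: $48,770 × 1/10 = $4,877. Book value $2,800.

$19,508; $14,631; $9,754; $4,877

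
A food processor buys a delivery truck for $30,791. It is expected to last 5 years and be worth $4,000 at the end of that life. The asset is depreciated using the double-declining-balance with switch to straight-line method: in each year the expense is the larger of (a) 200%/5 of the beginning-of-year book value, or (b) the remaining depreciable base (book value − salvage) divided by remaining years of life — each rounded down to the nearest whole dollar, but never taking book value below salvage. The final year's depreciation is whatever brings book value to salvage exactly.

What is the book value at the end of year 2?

Depreciable base = $30,791 − $4,000 = $26,791.
Year 1: DB = ⌊$30,791 × 200%/5⌋ = $12,316; SL = ⌊$26,791/5⌋ = $5,358 → take DB $12,316. Book value $18,475.
Year 2: DB = ⌊$18,475 × 200%/5⌋ = $7,390; SL = ⌊$14,475/4⌋ = $3,618 → take DB $7,390. Book value $11,085.

$11,085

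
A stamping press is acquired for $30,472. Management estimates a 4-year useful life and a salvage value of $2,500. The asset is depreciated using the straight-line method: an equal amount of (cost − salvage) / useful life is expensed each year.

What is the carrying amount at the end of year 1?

$23,479

Depreciable base = $30,472 − $2,500 = $27,972.
Annual expense = $27,972 / 4 = $6,993.
End of year 1: book value $23,479.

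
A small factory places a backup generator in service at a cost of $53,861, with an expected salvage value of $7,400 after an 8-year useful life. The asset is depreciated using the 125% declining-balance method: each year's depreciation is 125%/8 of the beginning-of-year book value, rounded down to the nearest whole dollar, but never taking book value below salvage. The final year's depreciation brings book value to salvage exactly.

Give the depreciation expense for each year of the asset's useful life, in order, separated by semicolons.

$8,415; $7,100; $5,991; $5,055; $4,265; $3,599; $3,036; $9,000

Depreciable base = $53,861 − $7,400 = $46,461.
Year 1: ⌊$53,861 × 125%/8⌋ = $8,415. Book value $45,446.
Year 2: ⌊$45,446 × 125%/8⌋ = $7,100. Book value $38,346.
Year 3: ⌊$38,346 × 125%/8⌋ = $5,991. Book value $32,355.
Year 4: ⌊$32,355 × 125%/8⌋ = $5,055. Book value $27,300.
Year 5: ⌊$27,300 × 125%/8⌋ = $4,265. Book value $23,035.
Year 6: ⌊$23,035 × 125%/8⌋ = $3,599. Book value $19,436.
Year 7: ⌊$19,436 × 125%/8⌋ = $3,036. Book value $16,400.
Year 8 (final): $16,400 − $7,400 = $9,000. Book value $7,400.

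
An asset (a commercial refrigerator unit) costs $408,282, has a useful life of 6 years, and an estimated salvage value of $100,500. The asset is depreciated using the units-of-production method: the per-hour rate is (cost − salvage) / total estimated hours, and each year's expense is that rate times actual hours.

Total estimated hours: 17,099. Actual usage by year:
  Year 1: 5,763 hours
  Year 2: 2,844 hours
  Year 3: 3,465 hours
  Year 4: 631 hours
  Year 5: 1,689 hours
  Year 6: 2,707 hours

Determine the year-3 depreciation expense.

$62,370

Depreciable base = $408,282 − $100,500 = $307,782.
Rate = $307,782 / 17,099 hours = $18 per hour.
Year 1: 5,763 × $18 = $103,734. Book value $304,548.
Year 2: 2,844 × $18 = $51,192. Book value $253,356.
Year 3: 3,465 × $18 = $62,370. Book value $190,986.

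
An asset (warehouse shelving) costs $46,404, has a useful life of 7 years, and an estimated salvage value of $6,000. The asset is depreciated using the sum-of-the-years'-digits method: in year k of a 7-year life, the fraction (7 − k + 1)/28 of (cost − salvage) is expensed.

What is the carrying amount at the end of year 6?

Depreciable base = $46,404 − $6,000 = $40,404.
Sum of the years' digits = 7+6+5+4+3+2+1 = 28.
Year 1: $40,404 × 7/28 = $10,101. Book value $36,303.
Year 2: $40,404 × 6/28 = $8,658. Book value $27,645.
Year 3: $40,404 × 5/28 = $7,215. Book value $20,430.
Year 4: $40,404 × 4/28 = $5,772. Book value $14,658.
Year 5: $40,404 × 3/28 = $4,329. Book value $10,329.
Year 6: $40,404 × 2/28 = $2,886. Book value $7,443.

$7,443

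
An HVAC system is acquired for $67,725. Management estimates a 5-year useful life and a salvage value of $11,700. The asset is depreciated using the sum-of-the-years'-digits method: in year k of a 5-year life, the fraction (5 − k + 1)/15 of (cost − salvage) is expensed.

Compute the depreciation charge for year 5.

Depreciable base = $67,725 − $11,700 = $56,025.
Sum of the years' digits = 5+4+3+2+1 = 15.
Year 1: $56,025 × 5/15 = $18,675. Book value $49,050.
Year 2: $56,025 × 4/15 = $14,940. Book value $34,110.
Year 3: $56,025 × 3/15 = $11,205. Book value $22,905.
Year 4: $56,025 × 2/15 = $7,470. Book value $15,435.
Year 5: $56,025 × 1/15 = $3,735. Book value $11,700.

$3,735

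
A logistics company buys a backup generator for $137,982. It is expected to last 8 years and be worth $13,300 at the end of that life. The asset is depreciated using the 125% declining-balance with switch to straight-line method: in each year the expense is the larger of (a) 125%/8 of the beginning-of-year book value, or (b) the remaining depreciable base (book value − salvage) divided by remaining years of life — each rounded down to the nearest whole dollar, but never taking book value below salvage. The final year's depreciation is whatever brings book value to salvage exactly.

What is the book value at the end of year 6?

$41,134

Depreciable base = $137,982 − $13,300 = $124,682.
Year 1: DB = ⌊$137,982 × 125%/8⌋ = $21,559; SL = ⌊$124,682/8⌋ = $15,585 → take DB $21,559. Book value $116,423.
Year 2: DB = ⌊$116,423 × 125%/8⌋ = $18,191; SL = ⌊$103,123/7⌋ = $14,731 → take DB $18,191. Book value $98,232.
Year 3: DB = ⌊$98,232 × 125%/8⌋ = $15,348; SL = ⌊$84,932/6⌋ = $14,155 → take DB $15,348. Book value $82,884.
Year 4: DB = ⌊$82,884 × 125%/8⌋ = $12,950; SL = ⌊$69,584/5⌋ = $13,916 → take SL $13,916. Book value $68,968.
Year 5: DB = ⌊$68,968 × 125%/8⌋ = $10,776; SL = ⌊$55,668/4⌋ = $13,917 → take SL $13,917. Book value $55,051.
Year 6: DB = ⌊$55,051 × 125%/8⌋ = $8,601; SL = ⌊$41,751/3⌋ = $13,917 → take SL $13,917. Book value $41,134.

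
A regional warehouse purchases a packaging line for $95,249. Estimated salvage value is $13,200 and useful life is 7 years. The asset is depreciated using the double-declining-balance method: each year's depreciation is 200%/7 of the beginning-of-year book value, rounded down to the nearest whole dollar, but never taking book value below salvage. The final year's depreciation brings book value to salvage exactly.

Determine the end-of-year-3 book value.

$34,713

Depreciable base = $95,249 − $13,200 = $82,049.
Year 1: ⌊$95,249 × 200%/7⌋ = $27,214. Book value $68,035.
Year 2: ⌊$68,035 × 200%/7⌋ = $19,438. Book value $48,597.
Year 3: ⌊$48,597 × 200%/7⌋ = $13,884. Book value $34,713.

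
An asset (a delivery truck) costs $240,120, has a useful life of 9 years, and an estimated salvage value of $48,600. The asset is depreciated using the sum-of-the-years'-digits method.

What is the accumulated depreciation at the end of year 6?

$165,984

Depreciable base = $240,120 − $48,600 = $191,520.
Sum of the years' digits = 9+8+7+6+5+4+3+2+1 = 45.
Year 1: $191,520 × 9/45 = $38,304. Book value $201,816.
Year 2: $191,520 × 8/45 = $34,048. Book value $167,768.
Year 3: $191,520 × 7/45 = $29,792. Book value $137,976.
Year 4: $191,520 × 6/45 = $25,536. Book value $112,440.
Year 5: $191,520 × 5/45 = $21,280. Book value $91,160.
Year 6: $191,520 × 4/45 = $17,024. Book value $74,136.
Accumulated through year 6 = $240,120 − $74,136 = $165,984.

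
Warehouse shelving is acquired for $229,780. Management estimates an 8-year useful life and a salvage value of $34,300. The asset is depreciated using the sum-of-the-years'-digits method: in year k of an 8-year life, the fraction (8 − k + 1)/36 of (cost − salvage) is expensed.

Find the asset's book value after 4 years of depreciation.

$88,600

Depreciable base = $229,780 − $34,300 = $195,480.
Sum of the years' digits = 8+7+6+5+4+3+2+1 = 36.
Year 1: $195,480 × 8/36 = $43,440. Book value $186,340.
Year 2: $195,480 × 7/36 = $38,010. Book value $148,330.
Year 3: $195,480 × 6/36 = $32,580. Book value $115,750.
Year 4: $195,480 × 5/36 = $27,150. Book value $88,600.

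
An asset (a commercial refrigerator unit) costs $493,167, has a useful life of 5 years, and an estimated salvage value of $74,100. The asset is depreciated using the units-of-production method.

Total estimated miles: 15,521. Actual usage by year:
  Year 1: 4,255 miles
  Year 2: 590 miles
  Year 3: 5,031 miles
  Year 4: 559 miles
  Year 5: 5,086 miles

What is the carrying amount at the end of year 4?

Depreciable base = $493,167 − $74,100 = $419,067.
Rate = $419,067 / 15,521 miles = $27 per mile.
Year 1: 4,255 × $27 = $114,885. Book value $378,282.
Year 2: 590 × $27 = $15,930. Book value $362,352.
Year 3: 5,031 × $27 = $135,837. Book value $226,515.
Year 4: 559 × $27 = $15,093. Book value $211,422.

$211,422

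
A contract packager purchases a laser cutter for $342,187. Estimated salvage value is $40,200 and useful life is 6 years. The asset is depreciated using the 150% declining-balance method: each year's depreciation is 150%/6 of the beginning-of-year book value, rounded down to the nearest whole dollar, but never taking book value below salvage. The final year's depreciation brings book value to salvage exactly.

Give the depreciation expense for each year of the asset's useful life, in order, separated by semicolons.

Depreciable base = $342,187 − $40,200 = $301,987.
Year 1: ⌊$342,187 × 150%/6⌋ = $85,546. Book value $256,641.
Year 2: ⌊$256,641 × 150%/6⌋ = $64,160. Book value $192,481.
Year 3: ⌊$192,481 × 150%/6⌋ = $48,120. Book value $144,361.
Year 4: ⌊$144,361 × 150%/6⌋ = $36,090. Book value $108,271.
Year 5: ⌊$108,271 × 150%/6⌋ = $27,067. Book value $81,204.
Year 6 (final): $81,204 − $40,200 = $41,004. Book value $40,200.

$85,546; $64,160; $48,120; $36,090; $27,067; $41,004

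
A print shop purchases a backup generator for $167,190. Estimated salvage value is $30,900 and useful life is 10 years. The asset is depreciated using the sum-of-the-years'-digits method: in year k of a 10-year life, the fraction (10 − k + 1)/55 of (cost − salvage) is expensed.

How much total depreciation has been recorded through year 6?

$111,510

Depreciable base = $167,190 − $30,900 = $136,290.
Sum of the years' digits = 10+9+8+7+6+5+4+3+2+1 = 55.
Year 1: $136,290 × 10/55 = $24,780. Book value $142,410.
Year 2: $136,290 × 9/55 = $22,302. Book value $120,108.
Year 3: $136,290 × 8/55 = $19,824. Book value $100,284.
Year 4: $136,290 × 7/55 = $17,346. Book value $82,938.
Year 5: $136,290 × 6/55 = $14,868. Book value $68,070.
Year 6: $136,290 × 5/55 = $12,390. Book value $55,680.
Accumulated through year 6 = $167,190 − $55,680 = $111,510.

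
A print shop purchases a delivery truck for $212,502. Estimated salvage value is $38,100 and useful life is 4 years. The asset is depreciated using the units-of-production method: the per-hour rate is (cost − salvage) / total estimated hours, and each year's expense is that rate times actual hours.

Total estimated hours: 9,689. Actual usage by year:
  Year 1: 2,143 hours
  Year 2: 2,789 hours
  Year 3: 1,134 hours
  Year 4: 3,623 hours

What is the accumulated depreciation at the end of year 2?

$88,776

Depreciable base = $212,502 − $38,100 = $174,402.
Rate = $174,402 / 9,689 hours = $18 per hour.
Year 1: 2,143 × $18 = $38,574. Book value $173,928.
Year 2: 2,789 × $18 = $50,202. Book value $123,726.
Accumulated through year 2 = $212,502 − $123,726 = $88,776.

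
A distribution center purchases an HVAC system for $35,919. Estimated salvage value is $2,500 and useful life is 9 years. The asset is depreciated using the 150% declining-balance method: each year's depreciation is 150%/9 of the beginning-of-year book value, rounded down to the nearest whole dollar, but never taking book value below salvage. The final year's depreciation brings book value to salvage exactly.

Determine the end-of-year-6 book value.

Depreciable base = $35,919 − $2,500 = $33,419.
Year 1: ⌊$35,919 × 150%/9⌋ = $5,986. Book value $29,933.
Year 2: ⌊$29,933 × 150%/9⌋ = $4,988. Book value $24,945.
Year 3: ⌊$24,945 × 150%/9⌋ = $4,157. Book value $20,788.
Year 4: ⌊$20,788 × 150%/9⌋ = $3,464. Book value $17,324.
Year 5: ⌊$17,324 × 150%/9⌋ = $2,887. Book value $14,437.
Year 6: ⌊$14,437 × 150%/9⌋ = $2,406. Book value $12,031.

$12,031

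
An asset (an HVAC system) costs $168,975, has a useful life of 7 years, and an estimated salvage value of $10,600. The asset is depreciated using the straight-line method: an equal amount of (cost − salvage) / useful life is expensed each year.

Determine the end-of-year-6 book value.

$33,225

Depreciable base = $168,975 − $10,600 = $158,375.
Annual expense = $158,375 / 7 = $22,625.
End of year 1: book value $146,350.
End of year 2: book value $123,725.
End of year 3: book value $101,100.
End of year 4: book value $78,475.
End of year 5: book value $55,850.
End of year 6: book value $33,225.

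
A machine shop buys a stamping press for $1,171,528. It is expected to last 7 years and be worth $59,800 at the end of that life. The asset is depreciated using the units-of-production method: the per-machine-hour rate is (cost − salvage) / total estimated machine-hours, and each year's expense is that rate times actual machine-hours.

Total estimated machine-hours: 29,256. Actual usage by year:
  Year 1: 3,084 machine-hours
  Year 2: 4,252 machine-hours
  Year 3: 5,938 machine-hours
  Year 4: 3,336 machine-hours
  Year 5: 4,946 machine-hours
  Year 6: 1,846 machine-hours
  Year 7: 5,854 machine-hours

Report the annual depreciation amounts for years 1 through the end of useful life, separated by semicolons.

Depreciable base = $1,171,528 − $59,800 = $1,111,728.
Rate = $1,111,728 / 29,256 machine-hours = $38 per machine-hour.
Year 1: 3,084 × $38 = $117,192. Book value $1,054,336.
Year 2: 4,252 × $38 = $161,576. Book value $892,760.
Year 3: 5,938 × $38 = $225,644. Book value $667,116.
Year 4: 3,336 × $38 = $126,768. Book value $540,348.
Year 5: 4,946 × $38 = $187,948. Book value $352,400.
Year 6: 1,846 × $38 = $70,148. Book value $282,252.
Year 7: 5,854 × $38 = $222,452. Book value $59,800.

$117,192; $161,576; $225,644; $126,768; $187,948; $70,148; $222,452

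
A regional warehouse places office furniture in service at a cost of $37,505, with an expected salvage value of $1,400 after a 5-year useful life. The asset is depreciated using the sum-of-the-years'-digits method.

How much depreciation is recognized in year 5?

Depreciable base = $37,505 − $1,400 = $36,105.
Sum of the years' digits = 5+4+3+2+1 = 15.
Year 1: $36,105 × 5/15 = $12,035. Book value $25,470.
Year 2: $36,105 × 4/15 = $9,628. Book value $15,842.
Year 3: $36,105 × 3/15 = $7,221. Book value $8,621.
Year 4: $36,105 × 2/15 = $4,814. Book value $3,807.
Year 5: $36,105 × 1/15 = $2,407. Book value $1,400.

$2,407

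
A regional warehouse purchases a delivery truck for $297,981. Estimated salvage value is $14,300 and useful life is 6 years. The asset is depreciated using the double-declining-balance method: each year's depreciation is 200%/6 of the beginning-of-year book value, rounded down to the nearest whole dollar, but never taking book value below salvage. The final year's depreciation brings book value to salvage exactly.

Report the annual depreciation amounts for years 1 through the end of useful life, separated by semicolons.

Depreciable base = $297,981 − $14,300 = $283,681.
Year 1: ⌊$297,981 × 200%/6⌋ = $99,327. Book value $198,654.
Year 2: ⌊$198,654 × 200%/6⌋ = $66,218. Book value $132,436.
Year 3: ⌊$132,436 × 200%/6⌋ = $44,145. Book value $88,291.
Year 4: ⌊$88,291 × 200%/6⌋ = $29,430. Book value $58,861.
Year 5: ⌊$58,861 × 200%/6⌋ = $19,620. Book value $39,241.
Year 6 (final): $39,241 − $14,300 = $24,941. Book value $14,300.

$99,327; $66,218; $44,145; $29,430; $19,620; $24,941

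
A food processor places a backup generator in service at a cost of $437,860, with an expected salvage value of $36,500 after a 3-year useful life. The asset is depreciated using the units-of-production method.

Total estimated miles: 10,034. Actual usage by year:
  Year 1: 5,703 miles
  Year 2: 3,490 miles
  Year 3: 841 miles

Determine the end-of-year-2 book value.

$70,140

Depreciable base = $437,860 − $36,500 = $401,360.
Rate = $401,360 / 10,034 miles = $40 per mile.
Year 1: 5,703 × $40 = $228,120. Book value $209,740.
Year 2: 3,490 × $40 = $139,600. Book value $70,140.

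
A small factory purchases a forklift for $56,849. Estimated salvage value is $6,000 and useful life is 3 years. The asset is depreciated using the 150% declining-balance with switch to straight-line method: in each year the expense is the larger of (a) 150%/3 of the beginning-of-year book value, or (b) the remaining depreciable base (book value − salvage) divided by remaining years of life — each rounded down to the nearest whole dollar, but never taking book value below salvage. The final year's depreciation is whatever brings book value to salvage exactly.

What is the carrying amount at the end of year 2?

$14,213

Depreciable base = $56,849 − $6,000 = $50,849.
Year 1: DB = ⌊$56,849 × 150%/3⌋ = $28,424; SL = ⌊$50,849/3⌋ = $16,949 → take DB $28,424. Book value $28,425.
Year 2: DB = ⌊$28,425 × 150%/3⌋ = $14,212; SL = ⌊$22,425/2⌋ = $11,212 → take DB $14,212. Book value $14,213.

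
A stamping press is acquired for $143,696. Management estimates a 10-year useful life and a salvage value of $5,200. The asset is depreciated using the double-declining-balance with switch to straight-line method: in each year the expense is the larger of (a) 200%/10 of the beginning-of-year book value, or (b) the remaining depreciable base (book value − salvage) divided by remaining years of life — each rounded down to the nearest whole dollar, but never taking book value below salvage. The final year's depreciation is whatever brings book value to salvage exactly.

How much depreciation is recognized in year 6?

Depreciable base = $143,696 − $5,200 = $138,496.
Year 1: DB = ⌊$143,696 × 200%/10⌋ = $28,739; SL = ⌊$138,496/10⌋ = $13,849 → take DB $28,739. Book value $114,957.
Year 2: DB = ⌊$114,957 × 200%/10⌋ = $22,991; SL = ⌊$109,757/9⌋ = $12,195 → take DB $22,991. Book value $91,966.
Year 3: DB = ⌊$91,966 × 200%/10⌋ = $18,393; SL = ⌊$86,766/8⌋ = $10,845 → take DB $18,393. Book value $73,573.
Year 4: DB = ⌊$73,573 × 200%/10⌋ = $14,714; SL = ⌊$68,373/7⌋ = $9,767 → take DB $14,714. Book value $58,859.
Year 5: DB = ⌊$58,859 × 200%/10⌋ = $11,771; SL = ⌊$53,659/6⌋ = $8,943 → take DB $11,771. Book value $47,088.
Year 6: DB = ⌊$47,088 × 200%/10⌋ = $9,417; SL = ⌊$41,888/5⌋ = $8,377 → take DB $9,417. Book value $37,671.

$9,417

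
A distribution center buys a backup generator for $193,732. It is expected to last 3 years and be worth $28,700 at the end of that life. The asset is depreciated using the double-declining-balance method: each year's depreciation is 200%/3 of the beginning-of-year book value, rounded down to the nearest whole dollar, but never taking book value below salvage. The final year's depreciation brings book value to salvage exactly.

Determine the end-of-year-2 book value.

Depreciable base = $193,732 − $28,700 = $165,032.
Year 1: ⌊$193,732 × 200%/3⌋ = $129,154. Book value $64,578.
Year 2: ⌊$64,578 × 200%/3⌋ = $43,052, capped at $35,878. Book value $28,700.

$28,700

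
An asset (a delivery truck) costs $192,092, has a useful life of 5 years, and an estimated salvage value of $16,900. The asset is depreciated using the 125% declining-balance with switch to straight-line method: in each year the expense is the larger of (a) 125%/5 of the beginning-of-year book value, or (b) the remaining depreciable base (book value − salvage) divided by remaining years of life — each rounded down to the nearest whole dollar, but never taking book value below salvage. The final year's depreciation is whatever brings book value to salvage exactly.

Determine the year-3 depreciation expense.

$30,384

Depreciable base = $192,092 − $16,900 = $175,192.
Year 1: DB = ⌊$192,092 × 125%/5⌋ = $48,023; SL = ⌊$175,192/5⌋ = $35,038 → take DB $48,023. Book value $144,069.
Year 2: DB = ⌊$144,069 × 125%/5⌋ = $36,017; SL = ⌊$127,169/4⌋ = $31,792 → take DB $36,017. Book value $108,052.
Year 3: DB = ⌊$108,052 × 125%/5⌋ = $27,013; SL = ⌊$91,152/3⌋ = $30,384 → take SL $30,384. Book value $77,668.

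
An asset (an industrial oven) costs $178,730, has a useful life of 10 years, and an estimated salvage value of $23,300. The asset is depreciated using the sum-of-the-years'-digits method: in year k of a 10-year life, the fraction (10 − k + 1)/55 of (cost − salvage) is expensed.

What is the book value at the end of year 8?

Depreciable base = $178,730 − $23,300 = $155,430.
Sum of the years' digits = 10+9+8+7+6+5+4+3+2+1 = 55.
Year 1: $155,430 × 10/55 = $28,260. Book value $150,470.
Year 2: $155,430 × 9/55 = $25,434. Book value $125,036.
Year 3: $155,430 × 8/55 = $22,608. Book value $102,428.
Year 4: $155,430 × 7/55 = $19,782. Book value $82,646.
Year 5: $155,430 × 6/55 = $16,956. Book value $65,690.
Year 6: $155,430 × 5/55 = $14,130. Book value $51,560.
Year 7: $155,430 × 4/55 = $11,304. Book value $40,256.
Year 8: $155,430 × 3/55 = $8,478. Book value $31,778.

$31,778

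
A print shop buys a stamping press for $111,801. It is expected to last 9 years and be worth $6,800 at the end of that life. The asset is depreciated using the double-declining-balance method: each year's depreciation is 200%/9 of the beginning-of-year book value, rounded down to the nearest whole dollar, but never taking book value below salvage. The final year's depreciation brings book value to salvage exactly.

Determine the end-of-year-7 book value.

Depreciable base = $111,801 − $6,800 = $105,001.
Year 1: ⌊$111,801 × 200%/9⌋ = $24,844. Book value $86,957.
Year 2: ⌊$86,957 × 200%/9⌋ = $19,323. Book value $67,634.
Year 3: ⌊$67,634 × 200%/9⌋ = $15,029. Book value $52,605.
Year 4: ⌊$52,605 × 200%/9⌋ = $11,690. Book value $40,915.
Year 5: ⌊$40,915 × 200%/9⌋ = $9,092. Book value $31,823.
Year 6: ⌊$31,823 × 200%/9⌋ = $7,071. Book value $24,752.
Year 7: ⌊$24,752 × 200%/9⌋ = $5,500. Book value $19,252.

$19,252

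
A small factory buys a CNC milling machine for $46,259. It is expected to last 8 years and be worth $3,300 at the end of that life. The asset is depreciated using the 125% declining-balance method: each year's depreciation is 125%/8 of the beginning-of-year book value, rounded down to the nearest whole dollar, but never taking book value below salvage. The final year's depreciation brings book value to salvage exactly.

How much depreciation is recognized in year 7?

Depreciable base = $46,259 − $3,300 = $42,959.
Year 1: ⌊$46,259 × 125%/8⌋ = $7,227. Book value $39,032.
Year 2: ⌊$39,032 × 125%/8⌋ = $6,098. Book value $32,934.
Year 3: ⌊$32,934 × 125%/8⌋ = $5,145. Book value $27,789.
Year 4: ⌊$27,789 × 125%/8⌋ = $4,342. Book value $23,447.
Year 5: ⌊$23,447 × 125%/8⌋ = $3,663. Book value $19,784.
Year 6: ⌊$19,784 × 125%/8⌋ = $3,091. Book value $16,693.
Year 7: ⌊$16,693 × 125%/8⌋ = $2,608. Book value $14,085.

$2,608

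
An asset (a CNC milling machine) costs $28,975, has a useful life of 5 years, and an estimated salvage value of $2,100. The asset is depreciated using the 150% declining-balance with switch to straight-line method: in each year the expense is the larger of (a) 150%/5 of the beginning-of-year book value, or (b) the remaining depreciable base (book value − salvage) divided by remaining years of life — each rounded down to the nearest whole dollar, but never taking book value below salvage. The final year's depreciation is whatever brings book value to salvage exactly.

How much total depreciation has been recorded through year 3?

Depreciable base = $28,975 − $2,100 = $26,875.
Year 1: DB = ⌊$28,975 × 150%/5⌋ = $8,692; SL = ⌊$26,875/5⌋ = $5,375 → take DB $8,692. Book value $20,283.
Year 2: DB = ⌊$20,283 × 150%/5⌋ = $6,084; SL = ⌊$18,183/4⌋ = $4,545 → take DB $6,084. Book value $14,199.
Year 3: DB = ⌊$14,199 × 150%/5⌋ = $4,259; SL = ⌊$12,099/3⌋ = $4,033 → take DB $4,259. Book value $9,940.
Accumulated through year 3 = $28,975 − $9,940 = $19,035.

$19,035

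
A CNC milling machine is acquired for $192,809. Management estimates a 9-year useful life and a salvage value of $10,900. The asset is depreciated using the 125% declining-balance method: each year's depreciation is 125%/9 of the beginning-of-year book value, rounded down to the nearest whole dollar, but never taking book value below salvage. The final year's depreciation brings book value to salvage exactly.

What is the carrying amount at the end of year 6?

Depreciable base = $192,809 − $10,900 = $181,909.
Year 1: ⌊$192,809 × 125%/9⌋ = $26,779. Book value $166,030.
Year 2: ⌊$166,030 × 125%/9⌋ = $23,059. Book value $142,971.
Year 3: ⌊$142,971 × 125%/9⌋ = $19,857. Book value $123,114.
Year 4: ⌊$123,114 × 125%/9⌋ = $17,099. Book value $106,015.
Year 5: ⌊$106,015 × 125%/9⌋ = $14,724. Book value $91,291.
Year 6: ⌊$91,291 × 125%/9⌋ = $12,679. Book value $78,612.

$78,612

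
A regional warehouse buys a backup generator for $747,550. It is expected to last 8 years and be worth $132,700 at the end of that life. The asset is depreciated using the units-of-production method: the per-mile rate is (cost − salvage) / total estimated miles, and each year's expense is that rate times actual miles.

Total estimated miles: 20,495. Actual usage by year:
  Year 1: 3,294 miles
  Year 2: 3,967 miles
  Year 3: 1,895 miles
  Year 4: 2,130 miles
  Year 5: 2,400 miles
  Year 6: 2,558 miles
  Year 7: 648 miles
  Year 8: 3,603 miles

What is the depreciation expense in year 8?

$108,090

Depreciable base = $747,550 − $132,700 = $614,850.
Rate = $614,850 / 20,495 miles = $30 per mile.
Year 1: 3,294 × $30 = $98,820. Book value $648,730.
Year 2: 3,967 × $30 = $119,010. Book value $529,720.
Year 3: 1,895 × $30 = $56,850. Book value $472,870.
Year 4: 2,130 × $30 = $63,900. Book value $408,970.
Year 5: 2,400 × $30 = $72,000. Book value $336,970.
Year 6: 2,558 × $30 = $76,740. Book value $260,230.
Year 7: 648 × $30 = $19,440. Book value $240,790.
Year 8: 3,603 × $30 = $108,090. Book value $132,700.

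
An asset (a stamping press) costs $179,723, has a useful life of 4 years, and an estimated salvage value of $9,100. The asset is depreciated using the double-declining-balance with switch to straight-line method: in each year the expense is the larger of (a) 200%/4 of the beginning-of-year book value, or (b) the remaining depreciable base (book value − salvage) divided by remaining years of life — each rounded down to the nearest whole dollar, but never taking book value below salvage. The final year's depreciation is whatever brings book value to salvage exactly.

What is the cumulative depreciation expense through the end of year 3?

Depreciable base = $179,723 − $9,100 = $170,623.
Year 1: DB = ⌊$179,723 × 200%/4⌋ = $89,861; SL = ⌊$170,623/4⌋ = $42,655 → take DB $89,861. Book value $89,862.
Year 2: DB = ⌊$89,862 × 200%/4⌋ = $44,931; SL = ⌊$80,762/3⌋ = $26,920 → take DB $44,931. Book value $44,931.
Year 3: DB = ⌊$44,931 × 200%/4⌋ = $22,465; SL = ⌊$35,831/2⌋ = $17,915 → take DB $22,465. Book value $22,466.
Accumulated through year 3 = $179,723 − $22,466 = $157,257.

$157,257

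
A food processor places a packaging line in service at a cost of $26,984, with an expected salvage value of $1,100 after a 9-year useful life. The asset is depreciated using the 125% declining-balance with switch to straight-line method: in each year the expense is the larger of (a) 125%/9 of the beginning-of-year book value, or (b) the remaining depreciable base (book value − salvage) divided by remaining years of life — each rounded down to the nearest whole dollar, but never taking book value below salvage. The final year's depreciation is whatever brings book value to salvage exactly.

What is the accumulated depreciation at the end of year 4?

Depreciable base = $26,984 − $1,100 = $25,884.
Year 1: DB = ⌊$26,984 × 125%/9⌋ = $3,747; SL = ⌊$25,884/9⌋ = $2,876 → take DB $3,747. Book value $23,237.
Year 2: DB = ⌊$23,237 × 125%/9⌋ = $3,227; SL = ⌊$22,137/8⌋ = $2,767 → take DB $3,227. Book value $20,010.
Year 3: DB = ⌊$20,010 × 125%/9⌋ = $2,779; SL = ⌊$18,910/7⌋ = $2,701 → take DB $2,779. Book value $17,231.
Year 4: DB = ⌊$17,231 × 125%/9⌋ = $2,393; SL = ⌊$16,131/6⌋ = $2,688 → take SL $2,688. Book value $14,543.
Accumulated through year 4 = $26,984 − $14,543 = $12,441.

$12,441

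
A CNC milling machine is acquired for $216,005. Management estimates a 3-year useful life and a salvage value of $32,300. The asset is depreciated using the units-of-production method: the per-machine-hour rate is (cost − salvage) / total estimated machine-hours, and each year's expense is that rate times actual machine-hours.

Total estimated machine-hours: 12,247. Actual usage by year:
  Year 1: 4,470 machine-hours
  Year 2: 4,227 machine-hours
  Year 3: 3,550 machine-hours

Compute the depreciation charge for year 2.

Depreciable base = $216,005 − $32,300 = $183,705.
Rate = $183,705 / 12,247 machine-hours = $15 per machine-hour.
Year 1: 4,470 × $15 = $67,050. Book value $148,955.
Year 2: 4,227 × $15 = $63,405. Book value $85,550.

$63,405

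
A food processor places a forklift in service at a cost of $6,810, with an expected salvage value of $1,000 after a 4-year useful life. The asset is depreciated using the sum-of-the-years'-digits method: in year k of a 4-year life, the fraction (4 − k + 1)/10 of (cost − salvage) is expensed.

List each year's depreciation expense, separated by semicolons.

Depreciable base = $6,810 − $1,000 = $5,810.
Sum of the years' digits = 4+3+2+1 = 10.
Year 1: $5,810 × 4/10 = $2,324. Book value $4,486.
Year 2: $5,810 × 3/10 = $1,743. Book value $2,743.
Year 3: $5,810 × 2/10 = $1,162. Book value $1,581.
Year 4: $5,810 × 1/10 = $581. Book value $1,000.

$2,324; $1,743; $1,162; $581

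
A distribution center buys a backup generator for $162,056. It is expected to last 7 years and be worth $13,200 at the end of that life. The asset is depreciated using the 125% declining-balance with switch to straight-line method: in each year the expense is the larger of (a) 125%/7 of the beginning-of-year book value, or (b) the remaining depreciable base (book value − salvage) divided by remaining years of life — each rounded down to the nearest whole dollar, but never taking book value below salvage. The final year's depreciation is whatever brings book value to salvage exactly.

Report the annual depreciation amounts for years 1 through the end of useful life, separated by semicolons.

$28,938; $23,771; $19,526; $19,155; $19,155; $19,155; $19,156

Depreciable base = $162,056 − $13,200 = $148,856.
Year 1: DB = ⌊$162,056 × 125%/7⌋ = $28,938; SL = ⌊$148,856/7⌋ = $21,265 → take DB $28,938. Book value $133,118.
Year 2: DB = ⌊$133,118 × 125%/7⌋ = $23,771; SL = ⌊$119,918/6⌋ = $19,986 → take DB $23,771. Book value $109,347.
Year 3: DB = ⌊$109,347 × 125%/7⌋ = $19,526; SL = ⌊$96,147/5⌋ = $19,229 → take DB $19,526. Book value $89,821.
Year 4: DB = ⌊$89,821 × 125%/7⌋ = $16,039; SL = ⌊$76,621/4⌋ = $19,155 → take SL $19,155. Book value $70,666.
Year 5: DB = ⌊$70,666 × 125%/7⌋ = $12,618; SL = ⌊$57,466/3⌋ = $19,155 → take SL $19,155. Book value $51,511.
Year 6: DB = ⌊$51,511 × 125%/7⌋ = $9,198; SL = ⌊$38,311/2⌋ = $19,155 → take SL $19,155. Book value $32,356.
Year 7 (final): $32,356 − $13,200 = $19,156. Book value $13,200.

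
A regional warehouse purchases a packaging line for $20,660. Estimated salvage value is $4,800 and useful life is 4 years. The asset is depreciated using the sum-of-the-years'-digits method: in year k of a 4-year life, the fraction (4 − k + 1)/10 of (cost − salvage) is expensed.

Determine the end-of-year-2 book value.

Depreciable base = $20,660 − $4,800 = $15,860.
Sum of the years' digits = 4+3+2+1 = 10.
Year 1: $15,860 × 4/10 = $6,344. Book value $14,316.
Year 2: $15,860 × 3/10 = $4,758. Book value $9,558.

$9,558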